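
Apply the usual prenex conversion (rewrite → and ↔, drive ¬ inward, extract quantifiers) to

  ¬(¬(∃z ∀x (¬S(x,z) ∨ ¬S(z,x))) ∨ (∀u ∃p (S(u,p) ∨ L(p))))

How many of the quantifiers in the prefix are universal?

Move each ¬ inward, flipping quantifiers it crosses:
  (∃z ∀x (¬S(x,z) ∨ ¬S(z,x))) ∧ (∃u ∀p (¬S(u,p) ∧ ¬L(p)))
All bound variables are already distinct, so no renaming is needed.
Finally move all quantifiers to the prefix:
  ∃z ∀x ∃u ∀p ((¬S(x,z) ∨ ¬S(z,x)) ∧ ¬S(u,p) ∧ ¬L(p))
The prefix is ∃z ∀x ∃u ∀p: 2 universal, 2 existential.

2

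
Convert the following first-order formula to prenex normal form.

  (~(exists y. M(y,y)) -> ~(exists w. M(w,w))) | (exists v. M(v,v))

exists y. forall w. exists v. (M(y,y) | ~M(w,w) | M(v,v))

Eliminate → and ↔ using ¬ and ∨.
  ~~(exists y. M(y,y)) | ~(exists w. M(w,w)) | (exists v. M(v,v))
Push ¬ through the quantifiers and connectives to reach negation normal form:
  (exists y. M(y,y)) | (forall w. ~M(w,w)) | (exists v. M(v,v))
All bound variables are already distinct, so no renaming is needed.
Pull the quantifiers to the front (each side's bound variable is not free in the other side):
  exists y. forall w. exists v. (M(y,y) | ~M(w,w) | M(v,v))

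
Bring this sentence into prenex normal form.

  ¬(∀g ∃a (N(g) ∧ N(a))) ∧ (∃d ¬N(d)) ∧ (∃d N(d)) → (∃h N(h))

∀g ∃a ∀d ∀x ∃h (N(g) ∧ N(a) ∨ N(d) ∨ ¬N(x) ∨ N(h))

Eliminate → and ↔ using ¬ and ∨.
  ¬(¬(∀g ∃a (N(g) ∧ N(a))) ∧ (∃d ¬N(d)) ∧ (∃d N(d))) ∨ (∃h N(h))
Push ¬ through the quantifiers and connectives to reach negation normal form:
  (∀g ∃a (N(g) ∧ N(a))) ∨ (∀d N(d)) ∨ (∀d ¬N(d)) ∨ (∃h N(h))
Rename bound variables to avoid capture: d↦x.
  (∀g ∃a (N(g) ∧ N(a))) ∨ (∀d N(d)) ∨ (∀x ¬N(x)) ∨ (∃h N(h))
Finally move all quantifiers to the prefix:
  ∀g ∃a ∀d ∀x ∃h (N(g) ∧ N(a) ∨ N(d) ∨ ¬N(x) ∨ N(h))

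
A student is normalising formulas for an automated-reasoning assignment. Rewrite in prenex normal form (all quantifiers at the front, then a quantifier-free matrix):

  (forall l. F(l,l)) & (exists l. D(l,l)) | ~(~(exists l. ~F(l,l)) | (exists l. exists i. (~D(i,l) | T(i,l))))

Drive negations inward (¬∀x A ≡ ∃x ¬A, ¬∃x A ≡ ∀x ¬A, De Morgan for ∧/∨):
  (forall l. F(l,l)) & (exists l. D(l,l)) | (exists l. ~F(l,l)) & (forall l. forall i. (D(i,l) & ~T(i,l)))
Give each quantifier a distinct variable: l↦x, l↦z1, l↦c.
  (forall l. F(l,l)) & (exists x. D(x,x)) | (exists z1. ~F(z1,z1)) & (forall c. forall i. (D(i,c) & ~T(i,c)))
Finally move all quantifiers to the prefix:
  forall l. exists x. exists z1. forall c. forall i. (F(l,l) & D(x,x) | ~F(z1,z1) & D(i,c) & ~T(i,c))

forall l. exists x. exists z1. forall c. forall i. (F(l,l) & D(x,x) | ~F(z1,z1) & D(i,c) & ~T(i,c))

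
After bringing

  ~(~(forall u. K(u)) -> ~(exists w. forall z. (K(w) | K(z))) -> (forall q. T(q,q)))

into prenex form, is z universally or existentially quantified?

First replace A → B with ¬A ∨ B.
  ~(~~(forall u. K(u)) | ~~(exists w. forall z. (K(w) | K(z))) | (forall q. T(q,q)))
Move each ¬ inward, flipping quantifiers it crosses:
  (exists u. ~K(u)) & (forall w. exists z. (~K(w) & ~K(z))) & (exists q. ~T(q,q))
All bound variables are already distinct, so no renaming is needed.
Pull the quantifiers to the front (each side's bound variable is not free in the other side):
  exists u. forall w. exists z. exists q. (~K(u) & ~K(w) & ~K(z) & ~T(q,q))
The quantifier forall z sits under an odd number of negations (counting the antecedent side of each →), so it flips to exists z.

existential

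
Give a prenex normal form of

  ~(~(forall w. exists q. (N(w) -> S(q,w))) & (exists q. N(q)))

Eliminate → and ↔ using ¬ and ∨.
  ~(~(forall w. exists q. (~N(w) | S(q,w))) & (exists q. N(q)))
Move each ¬ inward, flipping quantifiers it crosses:
  (forall w. exists q. (~N(w) | S(q,w))) | (forall q. ~N(q))
Rename bound variables to avoid capture: q↦x1.
  (forall w. exists q. (~N(w) | S(q,w))) | (forall x1. ~N(x1))
Pull the quantifiers to the front (each side's bound variable is not free in the other side):
  forall w. exists q. forall x1. (~N(w) | S(q,w) | ~N(x1))

forall w. exists q. forall x1. (~N(w) | S(q,w) | ~N(x1))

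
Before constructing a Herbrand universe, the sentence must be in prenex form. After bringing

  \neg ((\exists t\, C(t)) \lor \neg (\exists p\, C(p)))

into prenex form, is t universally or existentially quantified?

Drive negations inward (¬∀x A ≡ ∃x ¬A, ¬∃x A ≡ ∀x ¬A, De Morgan for ∧/∨):
  (\forall t\, \neg C(t)) \land (\exists p\, C(p))
Finally move all quantifiers to the prefix:
  \forall t\, \exists p\, (\neg C(t) \land C(p))
The quantifier \exists t sits under an odd number of negations, so it flips to \forall t.

universal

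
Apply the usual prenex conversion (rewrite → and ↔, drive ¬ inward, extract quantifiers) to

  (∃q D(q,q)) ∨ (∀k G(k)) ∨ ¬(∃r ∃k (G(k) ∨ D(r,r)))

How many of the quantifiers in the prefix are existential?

Move each ¬ inward, flipping quantifiers it crosses:
  (∃q D(q,q)) ∨ (∀k G(k)) ∨ (∀r ∀k (¬G(k) ∧ ¬D(r,r)))
Give each quantifier a distinct variable: k↦u1.
  (∃q D(q,q)) ∨ (∀k G(k)) ∨ (∀r ∀u1 (¬G(u1) ∧ ¬D(r,r)))
Pull the quantifiers to the front (each side's bound variable is not free in the other side):
  ∃q ∀k ∀r ∀u1 (D(q,q) ∨ G(k) ∨ ¬G(u1) ∧ ¬D(r,r))
The prefix is ∃q ∀k ∀r ∀u1: 3 universal, 1 existential.

1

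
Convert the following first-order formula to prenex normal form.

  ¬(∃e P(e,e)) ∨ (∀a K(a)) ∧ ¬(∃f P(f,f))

Push ¬ through the quantifiers and connectives to reach negation normal form:
  (∀e ¬P(e,e)) ∨ (∀a K(a)) ∧ (∀f ¬P(f,f))
Extract every quantifier outward, since the variables are now distinct and don't occur free across branches:
  ∀e ∀a ∀f (¬P(e,e) ∨ K(a) ∧ ¬P(f,f))

∀e ∀a ∀f (¬P(e,e) ∨ K(a) ∧ ¬P(f,f))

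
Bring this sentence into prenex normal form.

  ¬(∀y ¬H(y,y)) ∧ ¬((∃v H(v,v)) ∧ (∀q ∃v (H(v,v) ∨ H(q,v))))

∃y ∀v ∃q ∀t (H(y,y) ∧ (¬H(v,v) ∨ ¬H(t,t) ∧ ¬H(q,t)))

Drive negations inward (¬∀x A ≡ ∃x ¬A, ¬∃x A ≡ ∀x ¬A, De Morgan for ∧/∨):
  (∃y H(y,y)) ∧ ((∀v ¬H(v,v)) ∨ (∃q ∀v (¬H(v,v) ∧ ¬H(q,v))))
Standardize variables apart so no two quantifiers bind the same name: v↦t.
  (∃y H(y,y)) ∧ ((∀v ¬H(v,v)) ∨ (∃q ∀t (¬H(t,t) ∧ ¬H(q,t))))
Extract every quantifier outward, since the variables are now distinct and don't occur free across branches:
  ∃y ∀v ∃q ∀t (H(y,y) ∧ (¬H(v,v) ∨ ¬H(t,t) ∧ ¬H(q,t)))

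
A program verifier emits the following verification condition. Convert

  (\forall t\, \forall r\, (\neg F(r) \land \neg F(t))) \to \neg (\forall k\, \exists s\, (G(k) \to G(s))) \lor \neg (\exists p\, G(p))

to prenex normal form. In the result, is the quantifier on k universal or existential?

existential

First replace A → B with ¬A ∨ B.
  \neg (\forall t\, \forall r\, (\neg F(r) \land \neg F(t))) \lor \neg (\forall k\, \exists s\, (\neg G(k) \lor G(s))) \lor \neg (\exists p\, G(p))
Drive negations inward (¬∀x A ≡ ∃x ¬A, ¬∃x A ≡ ∀x ¬A, De Morgan for ∧/∨):
  (\exists t\, \exists r\, (F(r) \lor F(t))) \lor (\exists k\, \forall s\, (G(k) \land \neg G(s))) \lor (\forall p\, \neg G(p))
All bound variables are already distinct, so no renaming is needed.
Pull the quantifiers to the front (each side's bound variable is not free in the other side):
  \exists t\, \exists r\, \exists k\, \forall s\, \forall p\, (F(r) \lor F(t) \lor G(k) \land \neg G(s) \lor \neg G(p))
The quantifier \forall k sits under an odd number of negations (counting the antecedent side of each →), so it flips to \exists k.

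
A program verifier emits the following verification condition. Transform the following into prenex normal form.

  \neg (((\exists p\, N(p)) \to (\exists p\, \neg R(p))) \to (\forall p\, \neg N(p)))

Rewrite implications/biconditionals: A → B as ¬A ∨ B.
  \neg (\neg (\neg (\exists p\, N(p)) \lor (\exists p\, \neg R(p))) \lor (\forall p\, \neg N(p)))
Drive negations inward (¬∀x A ≡ ∃x ¬A, ¬∃x A ≡ ∀x ¬A, De Morgan for ∧/∨):
  ((\forall p\, \neg N(p)) \lor (\exists p\, \neg R(p))) \land (\exists p\, N(p))
Give each quantifier a distinct variable: p↦y1, p↦b.
  ((\forall p\, \neg N(p)) \lor (\exists y1\, \neg R(y1))) \land (\exists b\, N(b))
Pull the quantifiers to the front (each side's bound variable is not free in the other side):
  \forall p\, \exists y1\, \exists b\, ((\neg N(p) \lor \neg R(y1)) \land N(b))

\forall p\, \exists y1\, \exists b\, ((\neg N(p) \lor \neg R(y1)) \land N(b))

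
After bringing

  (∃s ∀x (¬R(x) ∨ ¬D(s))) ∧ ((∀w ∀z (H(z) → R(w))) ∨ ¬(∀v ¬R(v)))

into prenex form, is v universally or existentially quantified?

existential

Eliminate → and ↔ using ¬ and ∨.
  (∃s ∀x (¬R(x) ∨ ¬D(s))) ∧ ((∀w ∀z (¬H(z) ∨ R(w))) ∨ ¬(∀v ¬R(v)))
Move each ¬ inward, flipping quantifiers it crosses:
  (∃s ∀x (¬R(x) ∨ ¬D(s))) ∧ ((∀w ∀z (¬H(z) ∨ R(w))) ∨ (∃v R(v)))
All bound variables are already distinct, so no renaming is needed.
Extract every quantifier outward, since the variables are now distinct and don't occur free across branches:
  ∃s ∀x ∀w ∀z ∃v ((¬R(x) ∨ ¬D(s)) ∧ (¬H(z) ∨ R(w) ∨ R(v)))
The quantifier ∀v sits under an odd number of negations (counting the antecedent side of each →), so it flips to ∃v.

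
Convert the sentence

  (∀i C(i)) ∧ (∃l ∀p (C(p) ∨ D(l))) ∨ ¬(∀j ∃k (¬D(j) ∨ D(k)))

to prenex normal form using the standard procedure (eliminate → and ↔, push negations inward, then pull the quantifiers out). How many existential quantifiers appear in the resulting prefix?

Drive negations inward (¬∀x A ≡ ∃x ¬A, ¬∃x A ≡ ∀x ¬A, De Morgan for ∧/∨):
  (∀i C(i)) ∧ (∃l ∀p (C(p) ∨ D(l))) ∨ (∃j ∀k (D(j) ∧ ¬D(k)))
Finally move all quantifiers to the prefix:
  ∀i ∃l ∀p ∃j ∀k (C(i) ∧ (C(p) ∨ D(l)) ∨ D(j) ∧ ¬D(k))
The prefix is ∀i ∃l ∀p ∃j ∀k: 3 universal, 2 existential.

2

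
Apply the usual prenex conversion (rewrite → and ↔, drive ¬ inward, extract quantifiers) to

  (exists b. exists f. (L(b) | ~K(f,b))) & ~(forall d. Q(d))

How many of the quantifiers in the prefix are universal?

Drive negations inward (¬∀x A ≡ ∃x ¬A, ¬∃x A ≡ ∀x ¬A, De Morgan for ∧/∨):
  (exists b. exists f. (L(b) | ~K(f,b))) & (exists d. ~Q(d))
All bound variables are already distinct, so no renaming is needed.
Extract every quantifier outward, since the variables are now distinct and don't occur free across branches:
  exists b. exists f. exists d. ((L(b) | ~K(f,b)) & ~Q(d))
The prefix is exists b exists f exists d: 0 universal, 3 existential.

0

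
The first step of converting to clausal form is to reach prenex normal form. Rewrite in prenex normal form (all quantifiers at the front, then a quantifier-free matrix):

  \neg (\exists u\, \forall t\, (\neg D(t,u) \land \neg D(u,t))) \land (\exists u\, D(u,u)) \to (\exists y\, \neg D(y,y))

First replace A → B with ¬A ∨ B.
  \neg (\neg (\exists u\, \forall t\, (\neg D(t,u) \land \neg D(u,t))) \land (\exists u\, D(u,u))) \lor (\exists y\, \neg D(y,y))
Drive negations inward (¬∀x A ≡ ∃x ¬A, ¬∃x A ≡ ∀x ¬A, De Morgan for ∧/∨):
  (\exists u\, \forall t\, (\neg D(t,u) \land \neg D(u,t))) \lor (\forall u\, \neg D(u,u)) \lor (\exists y\, \neg D(y,y))
Rename bound variables to avoid capture: u↦z1.
  (\exists u\, \forall t\, (\neg D(t,u) \land \neg D(u,t))) \lor (\forall z1\, \neg D(z1,z1)) \lor (\exists y\, \neg D(y,y))
Pull the quantifiers to the front (each side's bound variable is not free in the other side):
  \exists u\, \forall t\, \forall z1\, \exists y\, (\neg D(t,u) \land \neg D(u,t) \lor \neg D(z1,z1) \lor \neg D(y,y))

\exists u\, \forall t\, \forall z1\, \exists y\, (\neg D(t,u) \land \neg D(u,t) \lor \neg D(z1,z1) \lor \neg D(y,y))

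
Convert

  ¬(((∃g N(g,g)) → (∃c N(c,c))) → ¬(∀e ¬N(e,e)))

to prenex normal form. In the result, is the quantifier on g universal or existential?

Eliminate → and ↔ using ¬ and ∨.
  ¬(¬(¬(∃g N(g,g)) ∨ (∃c N(c,c))) ∨ ¬(∀e ¬N(e,e)))
Drive negations inward (¬∀x A ≡ ∃x ¬A, ¬∃x A ≡ ∀x ¬A, De Morgan for ∧/∨):
  ((∀g ¬N(g,g)) ∨ (∃c N(c,c))) ∧ (∀e ¬N(e,e))
All bound variables are already distinct, so no renaming is needed.
Finally move all quantifiers to the prefix:
  ∀g ∃c ∀e ((¬N(g,g) ∨ N(c,c)) ∧ ¬N(e,e))
The quantifier ∃g sits under an odd number of negations (counting the antecedent side of each →), so it flips to ∀g.

universal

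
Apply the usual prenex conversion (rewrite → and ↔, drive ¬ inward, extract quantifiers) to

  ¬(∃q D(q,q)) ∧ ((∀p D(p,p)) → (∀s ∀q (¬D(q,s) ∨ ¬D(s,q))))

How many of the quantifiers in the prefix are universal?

3

Eliminate → and ↔ using ¬ and ∨.
  ¬(∃q D(q,q)) ∧ (¬(∀p D(p,p)) ∨ (∀s ∀q (¬D(q,s) ∨ ¬D(s,q))))
Move each ¬ inward, flipping quantifiers it crosses:
  (∀q ¬D(q,q)) ∧ ((∃p ¬D(p,p)) ∨ (∀s ∀q (¬D(q,s) ∨ ¬D(s,q))))
Rename bound variables to avoid capture: q↦u.
  (∀q ¬D(q,q)) ∧ ((∃p ¬D(p,p)) ∨ (∀s ∀u (¬D(u,s) ∨ ¬D(s,u))))
Pull the quantifiers to the front (each side's bound variable is not free in the other side):
  ∀q ∃p ∀s ∀u (¬D(q,q) ∧ (¬D(p,p) ∨ ¬D(u,s) ∨ ¬D(s,u)))
The prefix is ∀q ∃p ∀s ∀u: 3 universal, 1 existential.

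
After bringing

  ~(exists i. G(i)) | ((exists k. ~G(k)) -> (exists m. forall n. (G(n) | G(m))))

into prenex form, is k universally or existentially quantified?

universal

Eliminate → and ↔ using ¬ and ∨.
  ~(exists i. G(i)) | ~(exists k. ~G(k)) | (exists m. forall n. (G(n) | G(m)))
Move each ¬ inward, flipping quantifiers it crosses:
  (forall i. ~G(i)) | (forall k. G(k)) | (exists m. forall n. (G(n) | G(m)))
Extract every quantifier outward, since the variables are now distinct and don't occur free across branches:
  forall i. forall k. exists m. forall n. (~G(i) | G(k) | G(n) | G(m))
The quantifier exists k sits under an odd number of negations (counting the antecedent side of each →), so it flips to forall k.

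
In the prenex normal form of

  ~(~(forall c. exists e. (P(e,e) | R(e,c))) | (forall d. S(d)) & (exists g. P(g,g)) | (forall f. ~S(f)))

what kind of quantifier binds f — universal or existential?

Push ¬ through the quantifiers and connectives to reach negation normal form:
  (forall c. exists e. (P(e,e) | R(e,c))) & ((exists d. ~S(d)) | (forall g. ~P(g,g))) & (exists f. S(f))
All bound variables are already distinct, so no renaming is needed.
Pull the quantifiers to the front (each side's bound variable is not free in the other side):
  forall c. exists e. exists d. forall g. exists f. ((P(e,e) | R(e,c)) & (~S(d) | ~P(g,g)) & S(f))
The quantifier forall f sits under an odd number of negations, so it flips to exists f.

existential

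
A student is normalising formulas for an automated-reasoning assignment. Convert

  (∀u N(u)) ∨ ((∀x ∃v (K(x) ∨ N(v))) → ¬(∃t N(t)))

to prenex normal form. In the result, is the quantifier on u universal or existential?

universal

First replace A → B with ¬A ∨ B.
  (∀u N(u)) ∨ ¬(∀x ∃v (K(x) ∨ N(v))) ∨ ¬(∃t N(t))
Move each ¬ inward, flipping quantifiers it crosses:
  (∀u N(u)) ∨ (∃x ∀v (¬K(x) ∧ ¬N(v))) ∨ (∀t ¬N(t))
Extract every quantifier outward, since the variables are now distinct and don't occur free across branches:
  ∀u ∃x ∀v ∀t (N(u) ∨ ¬K(x) ∧ ¬N(v) ∨ ¬N(t))
The quantifier ∀u sits under an even number of negations (counting the antecedent side of each →), so it remains universal.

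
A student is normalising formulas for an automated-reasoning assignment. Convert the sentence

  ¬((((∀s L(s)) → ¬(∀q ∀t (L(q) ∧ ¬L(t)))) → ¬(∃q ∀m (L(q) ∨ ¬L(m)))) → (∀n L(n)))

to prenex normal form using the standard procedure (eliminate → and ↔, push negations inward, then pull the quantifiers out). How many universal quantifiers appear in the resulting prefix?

4

Rewrite implications/biconditionals: A → B as ¬A ∨ B.
  ¬(¬(¬(¬(∀s L(s)) ∨ ¬(∀q ∀t (L(q) ∧ ¬L(t)))) ∨ ¬(∃q ∀m (L(q) ∨ ¬L(m)))) ∨ (∀n L(n)))
Move each ¬ inward, flipping quantifiers it crosses:
  ((∀s L(s)) ∧ (∀q ∀t (L(q) ∧ ¬L(t))) ∨ (∀q ∃m (¬L(q) ∧ L(m)))) ∧ (∃n ¬L(n))
Give each quantifier a distinct variable: q↦p.
  ((∀s L(s)) ∧ (∀q ∀t (L(q) ∧ ¬L(t))) ∨ (∀p ∃m (¬L(p) ∧ L(m)))) ∧ (∃n ¬L(n))
Finally move all quantifiers to the prefix:
  ∀s ∀q ∀t ∀p ∃m ∃n ((L(s) ∧ L(q) ∧ ¬L(t) ∨ ¬L(p) ∧ L(m)) ∧ ¬L(n))
The prefix is ∀s ∀q ∀t ∀p ∃m ∃n: 4 universal, 2 existential.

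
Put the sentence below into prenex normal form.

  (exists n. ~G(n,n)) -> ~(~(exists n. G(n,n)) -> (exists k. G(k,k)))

Eliminate → and ↔ using ¬ and ∨.
  ~(exists n. ~G(n,n)) | ~(~~(exists n. G(n,n)) | (exists k. G(k,k)))
Push ¬ through the quantifiers and connectives to reach negation normal form:
  (forall n. G(n,n)) | (forall n. ~G(n,n)) & (forall k. ~G(k,k))
Rename bound variables to avoid capture: n↦s.
  (forall n. G(n,n)) | (forall s. ~G(s,s)) & (forall k. ~G(k,k))
Finally move all quantifiers to the prefix:
  forall n. forall s. forall k. (G(n,n) | ~G(s,s) & ~G(k,k))

forall n. forall s. forall k. (G(n,n) | ~G(s,s) & ~G(k,k))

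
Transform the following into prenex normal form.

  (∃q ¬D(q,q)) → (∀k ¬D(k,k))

Eliminate → and ↔ using ¬ and ∨.
  ¬(∃q ¬D(q,q)) ∨ (∀k ¬D(k,k))
Move each ¬ inward, flipping quantifiers it crosses:
  (∀q D(q,q)) ∨ (∀k ¬D(k,k))
Pull the quantifiers to the front (each side's bound variable is not free in the other side):
  ∀q ∀k (D(q,q) ∨ ¬D(k,k))

∀q ∀k (D(q,q) ∨ ¬D(k,k))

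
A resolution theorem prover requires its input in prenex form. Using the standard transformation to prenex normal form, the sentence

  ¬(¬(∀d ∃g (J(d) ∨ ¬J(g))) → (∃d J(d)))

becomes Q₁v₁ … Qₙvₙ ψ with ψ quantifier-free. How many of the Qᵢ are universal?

First replace A → B with ¬A ∨ B.
  ¬(¬¬(∀d ∃g (J(d) ∨ ¬J(g))) ∨ (∃d J(d)))
Push ¬ through the quantifiers and connectives to reach negation normal form:
  (∃d ∀g (¬J(d) ∧ J(g))) ∧ (∀d ¬J(d))
Standardize variables apart so no two quantifiers bind the same name: d↦c.
  (∃d ∀g (¬J(d) ∧ J(g))) ∧ (∀c ¬J(c))
Finally move all quantifiers to the prefix:
  ∃d ∀g ∀c (¬J(d) ∧ J(g) ∧ ¬J(c))
The prefix is ∃d ∀g ∀c: 2 universal, 1 existential.

2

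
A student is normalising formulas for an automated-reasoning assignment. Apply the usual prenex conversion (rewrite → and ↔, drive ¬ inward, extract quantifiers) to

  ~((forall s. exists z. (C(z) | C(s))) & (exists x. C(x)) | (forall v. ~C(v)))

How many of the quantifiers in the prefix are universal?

Drive negations inward (¬∀x A ≡ ∃x ¬A, ¬∃x A ≡ ∀x ¬A, De Morgan for ∧/∨):
  ((exists s. forall z. (~C(z) & ~C(s))) | (forall x. ~C(x))) & (exists v. C(v))
All bound variables are already distinct, so no renaming is needed.
Extract every quantifier outward, since the variables are now distinct and don't occur free across branches:
  exists s. forall z. forall x. exists v. ((~C(z) & ~C(s) | ~C(x)) & C(v))
The prefix is exists s forall z forall x exists v: 2 universal, 2 existential.

2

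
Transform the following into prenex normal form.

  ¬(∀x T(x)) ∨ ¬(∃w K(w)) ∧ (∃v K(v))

Push ¬ through the quantifiers and connectives to reach negation normal form:
  (∃x ¬T(x)) ∨ (∀w ¬K(w)) ∧ (∃v K(v))
All bound variables are already distinct, so no renaming is needed.
Extract every quantifier outward, since the variables are now distinct and don't occur free across branches:
  ∃x ∀w ∃v (¬T(x) ∨ ¬K(w) ∧ K(v))

∃x ∀w ∃v (¬T(x) ∨ ¬K(w) ∧ K(v))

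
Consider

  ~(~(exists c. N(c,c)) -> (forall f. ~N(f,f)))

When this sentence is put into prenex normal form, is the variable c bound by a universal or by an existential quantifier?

universal

Rewrite implications/biconditionals: A → B as ¬A ∨ B.
  ~(~~(exists c. N(c,c)) | (forall f. ~N(f,f)))
Drive negations inward (¬∀x A ≡ ∃x ¬A, ¬∃x A ≡ ∀x ¬A, De Morgan for ∧/∨):
  (forall c. ~N(c,c)) & (exists f. N(f,f))
Pull the quantifiers to the front (each side's bound variable is not free in the other side):
  forall c. exists f. (~N(c,c) & N(f,f))
The quantifier exists c sits under an odd number of negations (counting the antecedent side of each →), so it flips to forall c.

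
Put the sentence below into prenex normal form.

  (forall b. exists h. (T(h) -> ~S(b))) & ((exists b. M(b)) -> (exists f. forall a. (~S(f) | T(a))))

First replace A → B with ¬A ∨ B.
  (forall b. exists h. (~T(h) | ~S(b))) & (~(exists b. M(b)) | (exists f. forall a. (~S(f) | T(a))))
Drive negations inward (¬∀x A ≡ ∃x ¬A, ¬∃x A ≡ ∀x ¬A, De Morgan for ∧/∨):
  (forall b. exists h. (~T(h) | ~S(b))) & ((forall b. ~M(b)) | (exists f. forall a. (~S(f) | T(a))))
Give each quantifier a distinct variable: b↦u1.
  (forall b. exists h. (~T(h) | ~S(b))) & ((forall u1. ~M(u1)) | (exists f. forall a. (~S(f) | T(a))))
Finally move all quantifiers to the prefix:
  forall b. exists h. forall u1. exists f. forall a. ((~T(h) | ~S(b)) & (~M(u1) | ~S(f) | T(a)))

forall b. exists h. forall u1. exists f. forall a. ((~T(h) | ~S(b)) & (~M(u1) | ~S(f) | T(a)))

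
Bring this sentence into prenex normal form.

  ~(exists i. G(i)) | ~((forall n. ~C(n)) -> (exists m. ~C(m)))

forall i. forall n. forall m. (~G(i) | ~C(n) & C(m))

First replace A → B with ¬A ∨ B.
  ~(exists i. G(i)) | ~(~(forall n. ~C(n)) | (exists m. ~C(m)))
Drive negations inward (¬∀x A ≡ ∃x ¬A, ¬∃x A ≡ ∀x ¬A, De Morgan for ∧/∨):
  (forall i. ~G(i)) | (forall n. ~C(n)) & (forall m. C(m))
Finally move all quantifiers to the prefix:
  forall i. forall n. forall m. (~G(i) | ~C(n) & C(m))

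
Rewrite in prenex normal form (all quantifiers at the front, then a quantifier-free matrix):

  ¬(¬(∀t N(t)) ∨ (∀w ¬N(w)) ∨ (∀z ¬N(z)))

Push ¬ through the quantifiers and connectives to reach negation normal form:
  (∀t N(t)) ∧ (∃w N(w)) ∧ (∃z N(z))
All bound variables are already distinct, so no renaming is needed.
Extract every quantifier outward, since the variables are now distinct and don't occur free across branches:
  ∀t ∃w ∃z (N(t) ∧ N(w) ∧ N(z))

∀t ∃w ∃z (N(t) ∧ N(w) ∧ N(z))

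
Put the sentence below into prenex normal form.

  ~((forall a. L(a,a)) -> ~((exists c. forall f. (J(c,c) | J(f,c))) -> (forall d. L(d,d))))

Rewrite implications/biconditionals: A → B as ¬A ∨ B.
  ~(~(forall a. L(a,a)) | ~(~(exists c. forall f. (J(c,c) | J(f,c))) | (forall d. L(d,d))))
Push ¬ through the quantifiers and connectives to reach negation normal form:
  (forall a. L(a,a)) & ((forall c. exists f. (~J(c,c) & ~J(f,c))) | (forall d. L(d,d)))
All bound variables are already distinct, so no renaming is needed.
Finally move all quantifiers to the prefix:
  forall a. forall c. exists f. forall d. (L(a,a) & (~J(c,c) & ~J(f,c) | L(d,d)))

forall a. forall c. exists f. forall d. (L(a,a) & (~J(c,c) & ~J(f,c) | L(d,d)))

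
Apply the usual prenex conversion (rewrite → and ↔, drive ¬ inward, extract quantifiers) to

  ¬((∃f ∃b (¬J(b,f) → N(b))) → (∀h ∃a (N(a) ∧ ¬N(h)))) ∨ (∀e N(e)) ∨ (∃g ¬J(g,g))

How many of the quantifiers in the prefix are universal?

First replace A → B with ¬A ∨ B.
  ¬(¬(∃f ∃b (¬¬J(b,f) ∨ N(b))) ∨ (∀h ∃a (N(a) ∧ ¬N(h)))) ∨ (∀e N(e)) ∨ (∃g ¬J(g,g))
Move each ¬ inward, flipping quantifiers it crosses:
  (∃f ∃b (J(b,f) ∨ N(b))) ∧ (∃h ∀a (¬N(a) ∨ N(h))) ∨ (∀e N(e)) ∨ (∃g ¬J(g,g))
All bound variables are already distinct, so no renaming is needed.
Extract every quantifier outward, since the variables are now distinct and don't occur free across branches:
  ∃f ∃b ∃h ∀a ∀e ∃g ((J(b,f) ∨ N(b)) ∧ (¬N(a) ∨ N(h)) ∨ N(e) ∨ ¬J(g,g))
The prefix is ∃f ∃b ∃h ∀a ∀e ∃g: 2 universal, 4 existential.

2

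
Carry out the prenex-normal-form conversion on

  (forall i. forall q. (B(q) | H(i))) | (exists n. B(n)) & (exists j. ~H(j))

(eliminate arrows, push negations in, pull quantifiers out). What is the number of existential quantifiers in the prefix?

Extract every quantifier outward, since the variables are now distinct and don't occur free across branches:
  forall i. forall q. exists n. exists j. (B(q) | H(i) | B(n) & ~H(j))
The prefix is forall i forall q exists n exists j: 2 universal, 2 existential.

2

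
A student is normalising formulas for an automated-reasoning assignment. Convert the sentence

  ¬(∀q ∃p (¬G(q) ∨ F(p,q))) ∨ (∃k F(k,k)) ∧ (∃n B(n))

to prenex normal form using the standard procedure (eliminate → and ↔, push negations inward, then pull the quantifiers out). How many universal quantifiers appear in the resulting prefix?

1

Move each ¬ inward, flipping quantifiers it crosses:
  (∃q ∀p (G(q) ∧ ¬F(p,q))) ∨ (∃k F(k,k)) ∧ (∃n B(n))
All bound variables are already distinct, so no renaming is needed.
Extract every quantifier outward, since the variables are now distinct and don't occur free across branches:
  ∃q ∀p ∃k ∃n (G(q) ∧ ¬F(p,q) ∨ F(k,k) ∧ B(n))
The prefix is ∃q ∀p ∃k ∃n: 1 universal, 3 existential.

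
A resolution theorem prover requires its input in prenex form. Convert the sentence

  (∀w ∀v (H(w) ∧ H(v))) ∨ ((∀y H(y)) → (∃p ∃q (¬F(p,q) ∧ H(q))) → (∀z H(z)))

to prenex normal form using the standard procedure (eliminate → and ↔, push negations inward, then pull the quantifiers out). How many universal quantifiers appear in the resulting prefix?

Rewrite implications/biconditionals: A → B as ¬A ∨ B.
  (∀w ∀v (H(w) ∧ H(v))) ∨ ¬(∀y H(y)) ∨ ¬(∃p ∃q (¬F(p,q) ∧ H(q))) ∨ (∀z H(z))
Drive negations inward (¬∀x A ≡ ∃x ¬A, ¬∃x A ≡ ∀x ¬A, De Morgan for ∧/∨):
  (∀w ∀v (H(w) ∧ H(v))) ∨ (∃y ¬H(y)) ∨ (∀p ∀q (F(p,q) ∨ ¬H(q))) ∨ (∀z H(z))
All bound variables are already distinct, so no renaming is needed.
Pull the quantifiers to the front (each side's bound variable is not free in the other side):
  ∀w ∀v ∃y ∀p ∀q ∀z (H(w) ∧ H(v) ∨ ¬H(y) ∨ F(p,q) ∨ ¬H(q) ∨ H(z))
The prefix is ∀w ∀v ∃y ∀p ∀q ∀z: 5 universal, 1 existential.

5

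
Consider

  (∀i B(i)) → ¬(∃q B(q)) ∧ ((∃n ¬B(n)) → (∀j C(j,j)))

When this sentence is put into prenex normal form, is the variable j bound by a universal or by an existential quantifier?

Eliminate → and ↔ using ¬ and ∨.
  ¬(∀i B(i)) ∨ ¬(∃q B(q)) ∧ (¬(∃n ¬B(n)) ∨ (∀j C(j,j)))
Move each ¬ inward, flipping quantifiers it crosses:
  (∃i ¬B(i)) ∨ (∀q ¬B(q)) ∧ ((∀n B(n)) ∨ (∀j C(j,j)))
All bound variables are already distinct, so no renaming is needed.
Pull the quantifiers to the front (each side's bound variable is not free in the other side):
  ∃i ∀q ∀n ∀j (¬B(i) ∨ ¬B(q) ∧ (B(n) ∨ C(j,j)))
The quantifier ∀j sits under an even number of negations (counting the antecedent side of each →), so it remains universal.

universal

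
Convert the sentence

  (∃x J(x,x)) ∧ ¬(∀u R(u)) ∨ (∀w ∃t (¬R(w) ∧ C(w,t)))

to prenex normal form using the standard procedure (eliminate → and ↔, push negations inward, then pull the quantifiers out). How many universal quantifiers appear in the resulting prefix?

Drive negations inward (¬∀x A ≡ ∃x ¬A, ¬∃x A ≡ ∀x ¬A, De Morgan for ∧/∨):
  (∃x J(x,x)) ∧ (∃u ¬R(u)) ∨ (∀w ∃t (¬R(w) ∧ C(w,t)))
All bound variables are already distinct, so no renaming is needed.
Extract every quantifier outward, since the variables are now distinct and don't occur free across branches:
  ∃x ∃u ∀w ∃t (J(x,x) ∧ ¬R(u) ∨ ¬R(w) ∧ C(w,t))
The prefix is ∃x ∃u ∀w ∃t: 1 universal, 3 existential.

1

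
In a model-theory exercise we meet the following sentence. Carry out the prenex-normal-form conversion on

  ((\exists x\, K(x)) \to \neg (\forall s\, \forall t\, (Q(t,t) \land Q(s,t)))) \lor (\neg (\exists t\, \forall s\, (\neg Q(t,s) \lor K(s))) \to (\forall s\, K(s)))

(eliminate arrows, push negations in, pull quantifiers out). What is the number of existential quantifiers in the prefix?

First replace A → B with ¬A ∨ B.
  \neg (\exists x\, K(x)) \lor \neg (\forall s\, \forall t\, (Q(t,t) \land Q(s,t))) \lor \neg \neg (\exists t\, \forall s\, (\neg Q(t,s) \lor K(s))) \lor (\forall s\, K(s))
Move each ¬ inward, flipping quantifiers it crosses:
  (\forall x\, \neg K(x)) \lor (\exists s\, \exists t\, (\neg Q(t,t) \lor \neg Q(s,t))) \lor (\exists t\, \forall s\, (\neg Q(t,s) \lor K(s))) \lor (\forall s\, K(s))
Standardize variables apart so no two quantifiers bind the same name: t↦p, s↦a, s↦w.
  (\forall x\, \neg K(x)) \lor (\exists s\, \exists t\, (\neg Q(t,t) \lor \neg Q(s,t))) \lor (\exists p\, \forall a\, (\neg Q(p,a) \lor K(a))) \lor (\forall w\, K(w))
Pull the quantifiers to the front (each side's bound variable is not free in the other side):
  \forall x\, \exists s\, \exists t\, \exists p\, \forall a\, \forall w\, (\neg K(x) \lor \neg Q(t,t) \lor \neg Q(s,t) \lor \neg Q(p,a) \lor K(a) \lor K(w))
The prefix is \forall x \exists s \exists t \exists p \forall a \forall w: 3 universal, 3 existential.

3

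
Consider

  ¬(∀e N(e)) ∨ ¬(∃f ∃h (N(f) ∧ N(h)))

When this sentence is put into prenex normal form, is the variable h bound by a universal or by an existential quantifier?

universal

Push ¬ through the quantifiers and connectives to reach negation normal form:
  (∃e ¬N(e)) ∨ (∀f ∀h (¬N(f) ∨ ¬N(h)))
Finally move all quantifiers to the prefix:
  ∃e ∀f ∀h (¬N(e) ∨ ¬N(f) ∨ ¬N(h))
The quantifier ∃h sits under an odd number of negations, so it flips to ∀h.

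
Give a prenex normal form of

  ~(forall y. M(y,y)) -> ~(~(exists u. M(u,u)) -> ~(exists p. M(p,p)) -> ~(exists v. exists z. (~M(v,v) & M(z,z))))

forall y. forall u. forall p. exists v. exists z. (M(y,y) | ~M(u,u) & ~M(p,p) & ~M(v,v) & M(z,z))

Rewrite implications/biconditionals: A → B as ¬A ∨ B.
  ~~(forall y. M(y,y)) | ~(~~(exists u. M(u,u)) | ~~(exists p. M(p,p)) | ~(exists v. exists z. (~M(v,v) & M(z,z))))
Drive negations inward (¬∀x A ≡ ∃x ¬A, ¬∃x A ≡ ∀x ¬A, De Morgan for ∧/∨):
  (forall y. M(y,y)) | (forall u. ~M(u,u)) & (forall p. ~M(p,p)) & (exists v. exists z. (~M(v,v) & M(z,z)))
Pull the quantifiers to the front (each side's bound variable is not free in the other side):
  forall y. forall u. forall p. exists v. exists z. (M(y,y) | ~M(u,u) & ~M(p,p) & ~M(v,v) & M(z,z))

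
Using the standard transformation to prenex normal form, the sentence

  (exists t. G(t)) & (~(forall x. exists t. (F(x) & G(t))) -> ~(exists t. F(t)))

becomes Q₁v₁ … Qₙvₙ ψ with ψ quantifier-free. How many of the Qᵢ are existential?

2

Rewrite implications/biconditionals: A → B as ¬A ∨ B.
  (exists t. G(t)) & (~~(forall x. exists t. (F(x) & G(t))) | ~(exists t. F(t)))
Move each ¬ inward, flipping quantifiers it crosses:
  (exists t. G(t)) & ((forall x. exists t. (F(x) & G(t))) | (forall t. ~F(t)))
Standardize variables apart so no two quantifiers bind the same name: t↦x1, t↦z1.
  (exists t. G(t)) & ((forall x. exists x1. (F(x) & G(x1))) | (forall z1. ~F(z1)))
Extract every quantifier outward, since the variables are now distinct and don't occur free across branches:
  exists t. forall x. exists x1. forall z1. (G(t) & (F(x) & G(x1) | ~F(z1)))
The prefix is exists t forall x exists x1 forall z1: 2 universal, 2 existential.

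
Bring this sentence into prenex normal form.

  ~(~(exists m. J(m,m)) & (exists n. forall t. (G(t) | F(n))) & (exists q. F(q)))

exists m. forall n. exists t. forall q. (J(m,m) | ~G(t) & ~F(n) | ~F(q))

Move each ¬ inward, flipping quantifiers it crosses:
  (exists m. J(m,m)) | (forall n. exists t. (~G(t) & ~F(n))) | (forall q. ~F(q))
All bound variables are already distinct, so no renaming is needed.
Pull the quantifiers to the front (each side's bound variable is not free in the other side):
  exists m. forall n. exists t. forall q. (J(m,m) | ~G(t) & ~F(n) | ~F(q))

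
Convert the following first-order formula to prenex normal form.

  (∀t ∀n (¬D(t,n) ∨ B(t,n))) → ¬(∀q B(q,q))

∃t ∃n ∃q (D(t,n) ∧ ¬B(t,n) ∨ ¬B(q,q))

First replace A → B with ¬A ∨ B.
  ¬(∀t ∀n (¬D(t,n) ∨ B(t,n))) ∨ ¬(∀q B(q,q))
Move each ¬ inward, flipping quantifiers it crosses:
  (∃t ∃n (D(t,n) ∧ ¬B(t,n))) ∨ (∃q ¬B(q,q))
All bound variables are already distinct, so no renaming is needed.
Pull the quantifiers to the front (each side's bound variable is not free in the other side):
  ∃t ∃n ∃q (D(t,n) ∧ ¬B(t,n) ∨ ¬B(q,q))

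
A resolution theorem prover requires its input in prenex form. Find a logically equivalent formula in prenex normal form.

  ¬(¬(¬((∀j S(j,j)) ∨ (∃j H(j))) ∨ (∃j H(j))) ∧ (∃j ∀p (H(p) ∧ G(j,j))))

Drive negations inward (¬∀x A ≡ ∃x ¬A, ¬∃x A ≡ ∀x ¬A, De Morgan for ∧/∨):
  (∃j ¬S(j,j)) ∧ (∀j ¬H(j)) ∨ (∃j H(j)) ∨ (∀j ∃p (¬H(p) ∨ ¬G(j,j)))
Rename bound variables to avoid capture: j↦y1, j↦q, j↦s.
  (∃j ¬S(j,j)) ∧ (∀y1 ¬H(y1)) ∨ (∃q H(q)) ∨ (∀s ∃p (¬H(p) ∨ ¬G(s,s)))
Extract every quantifier outward, since the variables are now distinct and don't occur free across branches:
  ∃j ∀y1 ∃q ∀s ∃p (¬S(j,j) ∧ ¬H(y1) ∨ H(q) ∨ ¬H(p) ∨ ¬G(s,s))

∃j ∀y1 ∃q ∀s ∃p (¬S(j,j) ∧ ¬H(y1) ∨ H(q) ∨ ¬H(p) ∨ ¬G(s,s))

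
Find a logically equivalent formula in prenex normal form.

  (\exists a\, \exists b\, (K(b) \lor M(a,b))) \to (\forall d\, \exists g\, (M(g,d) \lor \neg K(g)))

\forall a\, \forall b\, \forall d\, \exists g\, (\neg K(b) \land \neg M(a,b) \lor M(g,d) \lor \neg K(g))

Rewrite implications/biconditionals: A → B as ¬A ∨ B.
  \neg (\exists a\, \exists b\, (K(b) \lor M(a,b))) \lor (\forall d\, \exists g\, (M(g,d) \lor \neg K(g)))
Drive negations inward (¬∀x A ≡ ∃x ¬A, ¬∃x A ≡ ∀x ¬A, De Morgan for ∧/∨):
  (\forall a\, \forall b\, (\neg K(b) \land \neg M(a,b))) \lor (\forall d\, \exists g\, (M(g,d) \lor \neg K(g)))
All bound variables are already distinct, so no renaming is needed.
Finally move all quantifiers to the prefix:
  \forall a\, \forall b\, \forall d\, \exists g\, (\neg K(b) \land \neg M(a,b) \lor M(g,d) \lor \neg K(g))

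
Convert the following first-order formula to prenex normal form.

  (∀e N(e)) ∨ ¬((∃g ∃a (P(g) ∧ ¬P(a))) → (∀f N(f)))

Rewrite implications/biconditionals: A → B as ¬A ∨ B.
  (∀e N(e)) ∨ ¬(¬(∃g ∃a (P(g) ∧ ¬P(a))) ∨ (∀f N(f)))
Move each ¬ inward, flipping quantifiers it crosses:
  (∀e N(e)) ∨ (∃g ∃a (P(g) ∧ ¬P(a))) ∧ (∃f ¬N(f))
All bound variables are already distinct, so no renaming is needed.
Finally move all quantifiers to the prefix:
  ∀e ∃g ∃a ∃f (N(e) ∨ P(g) ∧ ¬P(a) ∧ ¬N(f))

∀e ∃g ∃a ∃f (N(e) ∨ P(g) ∧ ¬P(a) ∧ ¬N(f))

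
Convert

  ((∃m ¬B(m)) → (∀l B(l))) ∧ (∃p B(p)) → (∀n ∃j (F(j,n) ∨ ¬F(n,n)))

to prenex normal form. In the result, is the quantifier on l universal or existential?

Eliminate → and ↔ using ¬ and ∨.
  ¬((¬(∃m ¬B(m)) ∨ (∀l B(l))) ∧ (∃p B(p))) ∨ (∀n ∃j (F(j,n) ∨ ¬F(n,n)))
Drive negations inward (¬∀x A ≡ ∃x ¬A, ¬∃x A ≡ ∀x ¬A, De Morgan for ∧/∨):
  (∃m ¬B(m)) ∧ (∃l ¬B(l)) ∨ (∀p ¬B(p)) ∨ (∀n ∃j (F(j,n) ∨ ¬F(n,n)))
All bound variables are already distinct, so no renaming is needed.
Extract every quantifier outward, since the variables are now distinct and don't occur free across branches:
  ∃m ∃l ∀p ∀n ∃j (¬B(m) ∧ ¬B(l) ∨ ¬B(p) ∨ F(j,n) ∨ ¬F(n,n))
The quantifier ∀l sits under an odd number of negations (counting the antecedent side of each →), so it flips to ∃l.

existential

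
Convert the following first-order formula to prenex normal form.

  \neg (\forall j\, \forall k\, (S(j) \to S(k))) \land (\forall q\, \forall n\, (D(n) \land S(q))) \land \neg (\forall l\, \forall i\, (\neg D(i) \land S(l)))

\exists j\, \exists k\, \forall q\, \forall n\, \exists l\, \exists i\, (S(j) \land \neg S(k) \land D(n) \land S(q) \land (D(i) \lor \neg S(l)))

First replace A → B with ¬A ∨ B.
  \neg (\forall j\, \forall k\, (\neg S(j) \lor S(k))) \land (\forall q\, \forall n\, (D(n) \land S(q))) \land \neg (\forall l\, \forall i\, (\neg D(i) \land S(l)))
Push ¬ through the quantifiers and connectives to reach negation normal form:
  (\exists j\, \exists k\, (S(j) \land \neg S(k))) \land (\forall q\, \forall n\, (D(n) \land S(q))) \land (\exists l\, \exists i\, (D(i) \lor \neg S(l)))
All bound variables are already distinct, so no renaming is needed.
Extract every quantifier outward, since the variables are now distinct and don't occur free across branches:
  \exists j\, \exists k\, \forall q\, \forall n\, \exists l\, \exists i\, (S(j) \land \neg S(k) \land D(n) \land S(q) \land (D(i) \lor \neg S(l)))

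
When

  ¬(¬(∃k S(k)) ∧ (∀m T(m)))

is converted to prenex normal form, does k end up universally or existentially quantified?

Push ¬ through the quantifiers and connectives to reach negation normal form:
  (∃k S(k)) ∨ (∃m ¬T(m))
All bound variables are already distinct, so no renaming is needed.
Pull the quantifiers to the front (each side's bound variable is not free in the other side):
  ∃k ∃m (S(k) ∨ ¬T(m))
The quantifier ∃k sits under an even number of negations, so it remains existential.

existential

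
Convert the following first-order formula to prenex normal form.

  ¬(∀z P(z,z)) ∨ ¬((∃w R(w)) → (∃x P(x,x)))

Rewrite implications/biconditionals: A → B as ¬A ∨ B.
  ¬(∀z P(z,z)) ∨ ¬(¬(∃w R(w)) ∨ (∃x P(x,x)))
Drive negations inward (¬∀x A ≡ ∃x ¬A, ¬∃x A ≡ ∀x ¬A, De Morgan for ∧/∨):
  (∃z ¬P(z,z)) ∨ (∃w R(w)) ∧ (∀x ¬P(x,x))
All bound variables are already distinct, so no renaming is needed.
Extract every quantifier outward, since the variables are now distinct and don't occur free across branches:
  ∃z ∃w ∀x (¬P(z,z) ∨ R(w) ∧ ¬P(x,x))

∃z ∃w ∀x (¬P(z,z) ∨ R(w) ∧ ¬P(x,x))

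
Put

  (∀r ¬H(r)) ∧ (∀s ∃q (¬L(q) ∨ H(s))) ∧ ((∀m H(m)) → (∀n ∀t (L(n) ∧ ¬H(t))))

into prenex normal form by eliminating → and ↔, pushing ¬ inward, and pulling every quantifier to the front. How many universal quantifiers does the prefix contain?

4

Eliminate → and ↔ using ¬ and ∨.
  (∀r ¬H(r)) ∧ (∀s ∃q (¬L(q) ∨ H(s))) ∧ (¬(∀m H(m)) ∨ (∀n ∀t (L(n) ∧ ¬H(t))))
Move each ¬ inward, flipping quantifiers it crosses:
  (∀r ¬H(r)) ∧ (∀s ∃q (¬L(q) ∨ H(s))) ∧ ((∃m ¬H(m)) ∨ (∀n ∀t (L(n) ∧ ¬H(t))))
All bound variables are already distinct, so no renaming is needed.
Finally move all quantifiers to the prefix:
  ∀r ∀s ∃q ∃m ∀n ∀t (¬H(r) ∧ (¬L(q) ∨ H(s)) ∧ (¬H(m) ∨ L(n) ∧ ¬H(t)))
The prefix is ∀r ∀s ∃q ∃m ∀n ∀t: 4 universal, 2 existential.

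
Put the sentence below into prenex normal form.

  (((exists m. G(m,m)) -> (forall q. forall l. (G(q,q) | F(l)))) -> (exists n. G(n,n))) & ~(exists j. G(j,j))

Eliminate → and ↔ using ¬ and ∨.
  (~(~(exists m. G(m,m)) | (forall q. forall l. (G(q,q) | F(l)))) | (exists n. G(n,n))) & ~(exists j. G(j,j))
Push ¬ through the quantifiers and connectives to reach negation normal form:
  ((exists m. G(m,m)) & (exists q. exists l. (~G(q,q) & ~F(l))) | (exists n. G(n,n))) & (forall j. ~G(j,j))
All bound variables are already distinct, so no renaming is needed.
Finally move all quantifiers to the prefix:
  exists m. exists q. exists l. exists n. forall j. ((G(m,m) & ~G(q,q) & ~F(l) | G(n,n)) & ~G(j,j))

exists m. exists q. exists l. exists n. forall j. ((G(m,m) & ~G(q,q) & ~F(l) | G(n,n)) & ~G(j,j))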